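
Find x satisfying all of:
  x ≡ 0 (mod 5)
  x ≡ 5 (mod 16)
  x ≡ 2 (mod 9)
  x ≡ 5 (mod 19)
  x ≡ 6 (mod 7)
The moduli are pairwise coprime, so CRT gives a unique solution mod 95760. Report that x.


Product of moduli M = 5 · 16 · 9 · 19 · 7 = 95760.
Merge one congruence at a time:
  Start: x ≡ 0 (mod 5).
  Combine with x ≡ 5 (mod 16); new modulus lcm = 80.
    Write x = 0 + 5·t and substitute into x ≡ 5 (mod 16): 5·t ≡ 5 − 0 = 5 (mod 16).
    The inverse of 5 mod 16 is 13 (since 5·13 = 65 = 4·16 + 1), so t ≡ 13·5 = 65 ≡ 1 (mod 16).
    Then x = 0 + 5·1 = 5, valid modulo lcm(5, 16) = 80: x ≡ 5 (mod 80).
  Combine with x ≡ 2 (mod 9); new modulus lcm = 720.
    Write x = 5 + 80·t and substitute into x ≡ 2 (mod 9): 80·t ≡ 2 − 5 = -3 (mod 9).
    Reduce coefficients mod 9: 8·t ≡ 6 (mod 9).
    The inverse of 8 mod 9 is 8 (since 8·8 = 64 = 7·9 + 1), so t ≡ 8·6 = 48 ≡ 3 (mod 9).
    Then x = 5 + 80·3 = 245, valid modulo lcm(80, 9) = 720: x ≡ 245 (mod 720).
  Combine with x ≡ 5 (mod 19); new modulus lcm = 13680.
    Write x = 245 + 720·t and substitute into x ≡ 5 (mod 19): 720·t ≡ 5 − 245 = -240 (mod 19).
    Reduce coefficients mod 19: 17·t ≡ 7 (mod 19).
    The inverse of 17 mod 19 is 9 (since 17·9 = 153 = 8·19 + 1), so t ≡ 9·7 = 63 ≡ 6 (mod 19).
    Then x = 245 + 720·6 = 4565, valid modulo lcm(720, 19) = 13680: x ≡ 4565 (mod 13680).
  Combine with x ≡ 6 (mod 7); new modulus lcm = 95760.
    Write x = 4565 + 13680·t and substitute into x ≡ 6 (mod 7): 13680·t ≡ 6 − 4565 = -4559 (mod 7).
    Reduce coefficients mod 7: 2·t ≡ 5 (mod 7).
    The inverse of 2 mod 7 is 4 (since 2·4 = 8 = 1·7 + 1), so t ≡ 4·5 = 20 ≡ 6 (mod 7).
    Then x = 4565 + 13680·6 = 86645, valid modulo lcm(13680, 7) = 95760: x ≡ 86645 (mod 95760).
Verify against each original: 86645 mod 5 = 0, 86645 mod 16 = 5, 86645 mod 9 = 2, 86645 mod 19 = 5, 86645 mod 7 = 6.

x ≡ 86645 (mod 95760).


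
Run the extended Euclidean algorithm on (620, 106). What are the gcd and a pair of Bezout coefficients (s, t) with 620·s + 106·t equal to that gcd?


Euclidean algorithm on (620, 106) — divide until remainder is 0:
  620 = 5 · 106 + 90
  106 = 1 · 90 + 16
  90 = 5 · 16 + 10
  16 = 1 · 10 + 6
  10 = 1 · 6 + 4
  6 = 1 · 4 + 2
  4 = 2 · 2 + 0
gcd(620, 106) = 2.
Track Bezout coefficients alongside the remainders: start with r₀ = 620 = a·1 + b·0 (s = 1, t = 0) and r₁ = 106 = a·0 + b·1 (s = 0, t = 1); each new remainder r_{k+1} = r_{k-1} − q_k·r_k inherits s_{k+1} = s_{k-1} − q_k·s_k, t_{k+1} = t_{k-1} − q_k·t_k, so r_k = a·s_k + b·t_k at every step:
  q = 5: r = 90, s = 1 − 5·0 = 1, t = 0 − 5·1 = -5  (check: 620·1 + 106·(-5) = 90)
  q = 1: r = 16, s = 0 − 1·1 = -1, t = 1 − 1·(-5) = 6  (check: 620·(-1) + 106·6 = 16)
  q = 5: r = 10, s = 1 − 5·(-1) = 6, t = -5 − 5·6 = -35  (check: 620·6 + 106·(-35) = 10)
  q = 1: r = 6, s = -1 − 1·6 = -7, t = 6 − 1·(-35) = 41  (check: 620·(-7) + 106·41 = 6)
  q = 1: r = 4, s = 6 − 1·(-7) = 13, t = -35 − 1·41 = -76  (check: 620·13 + 106·(-76) = 4)
  q = 1: r = 2, s = -7 − 1·13 = -20, t = 41 − 1·(-76) = 117  (check: 620·(-20) + 106·117 = 2)
The row with r = 2 (the gcd) gives the Bezout coefficients s = -20, t = 117.
Result: 620 · (-20) + 106 · (117) = 2.

gcd(620, 106) = 2; s = -20, t = 117 (check: 620·(-20) + 106·117 = 2).


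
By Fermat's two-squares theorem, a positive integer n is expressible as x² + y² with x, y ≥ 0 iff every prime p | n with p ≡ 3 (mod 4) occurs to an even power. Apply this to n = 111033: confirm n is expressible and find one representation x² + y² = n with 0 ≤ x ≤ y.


Step 1: Factor n = 111033 = 3^2 · 13^2 · 73.
Step 2: Check the mod-4 condition on each prime factor: 3 ≡ 3 (mod 4), exponent 2 (must be even); 13 ≡ 1 (mod 4), exponent 2; 73 ≡ 1 (mod 4), exponent 1.
All primes ≡ 3 (mod 4) appear to even exponent (or don't appear), so by the two-squares theorem n IS expressible as a sum of two squares.
Step 3: Build a representation. Group n = k² · m with k = 3 and m = 13 · 13 · 73 = 12337 (a product of primes ≡ 1 (mod 4)); a representation of m scales to one of n via (k·x)² + (k·y)² = k²(x² + y²). Each prime p ≡ 1 (mod 4) is itself a sum of two squares; find a² by testing p − a² for a perfect square:
  13: 13 − 1² = 12, 13 − 2² = 9 = 3² ⇒ 13 = 2² + 3².
  73: 73 − 1² = 72, 73 − 2² = 69, 73 − 3² = 64 = 8² ⇒ 73 = 3² + 8².
  Combine using the Brahmagupta–Fibonacci identity (a² + b²)(c² + d²) = (ac − bd)² + (ad + bc)² = (ac + bd)² + (ad − bc)²:
  13 · 13 = 169: from (2² + 3²)(2² + 3²), take (2·2 − 3·3, 2·3 + 3·2) = (4 − 9, 6 + 6) = (-5, 12); dropping signs (only squares matter) gives (5, 12); check 5² + 12² = 25 + 144 = 169 ✓.
  169 · 73 = 12337: from (5² + 12²)(3² + 8²), take (5·3 − 12·8, 5·8 + 12·3) = (15 − 96, 40 + 36) = (-81, 76); dropping signs (only squares matter) gives (81, 76); check 81² + 76² = 6561 + 5776 = 12337 ✓.
  Scale by k = 3: (3·81, 3·76) = (243, 228).
Step 4: Order so x ≤ y and verify: 228² + 243² = 51984 + 59049 = 111033 = n. ✓

n = 111033 = 228² + 243² (one valid representation with x ≤ y).


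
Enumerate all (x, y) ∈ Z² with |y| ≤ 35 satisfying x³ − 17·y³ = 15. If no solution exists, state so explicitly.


The equation is x³ - 17y³ = 15. For fixed y, x³ = 17·y³ + 15, so a solution requires the RHS to be a perfect cube.
Strategy: iterate y from -35 to 35, compute RHS = 17·y³ + 15, and check whether it is a (positive or negative) perfect cube.
Check small values of y:
  y = 0: RHS = 15 is not a perfect cube.
  y = 1: RHS = 32 is not a perfect cube.
  y = -1: RHS = -2 is not a perfect cube.
  y = 2: RHS = 151 is not a perfect cube.
  y = -2: RHS = -121 is not a perfect cube.
  y = 3: RHS = 474 is not a perfect cube.
  y = -3: RHS = -444 is not a perfect cube.
Continuing the search up to |y| = 35 finds no solutions either.
No (x, y) in the scanned range satisfies the equation.

No integer solutions with |y| ≤ 35.


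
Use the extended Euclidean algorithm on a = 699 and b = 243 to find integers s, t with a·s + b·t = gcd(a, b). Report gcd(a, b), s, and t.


Euclidean algorithm on (699, 243) — divide until remainder is 0:
  699 = 2 · 243 + 213
  243 = 1 · 213 + 30
  213 = 7 · 30 + 3
  30 = 10 · 3 + 0
gcd(699, 243) = 3.
Track Bezout coefficients alongside the remainders: start with r₀ = 699 = a·1 + b·0 (s = 1, t = 0) and r₁ = 243 = a·0 + b·1 (s = 0, t = 1); each new remainder r_{k+1} = r_{k-1} − q_k·r_k inherits s_{k+1} = s_{k-1} − q_k·s_k, t_{k+1} = t_{k-1} − q_k·t_k, so r_k = a·s_k + b·t_k at every step:
  q = 2: r = 213, s = 1 − 2·0 = 1, t = 0 − 2·1 = -2  (check: 699·1 + 243·(-2) = 213)
  q = 1: r = 30, s = 0 − 1·1 = -1, t = 1 − 1·(-2) = 3  (check: 699·(-1) + 243·3 = 30)
  q = 7: r = 3, s = 1 − 7·(-1) = 8, t = -2 − 7·3 = -23  (check: 699·8 + 243·(-23) = 3)
The row with r = 3 (the gcd) gives the Bezout coefficients s = 8, t = -23.
Result: 699 · (8) + 243 · (-23) = 3.

gcd(699, 243) = 3; s = 8, t = -23 (check: 699·8 + 243·(-23) = 3).


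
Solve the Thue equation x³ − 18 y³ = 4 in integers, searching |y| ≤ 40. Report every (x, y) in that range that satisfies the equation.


The equation is x³ - 18y³ = 4. For fixed y, x³ = 18·y³ + 4, so a solution requires the RHS to be a perfect cube.
Strategy: iterate y from -40 to 40, compute RHS = 18·y³ + 4, and check whether it is a (positive or negative) perfect cube.
Check small values of y:
  y = 0: RHS = 4 is not a perfect cube.
  y = 1: RHS = 22 is not a perfect cube.
  y = -1: RHS = -14 is not a perfect cube.
  y = 2: RHS = 148 is not a perfect cube.
  y = -2: RHS = -140 is not a perfect cube.
  y = 3: RHS = 490 is not a perfect cube.
  y = -3: RHS = -482 is not a perfect cube.
Continuing the search up to |y| = 40 finds no solutions either.
No (x, y) in the scanned range satisfies the equation.

No integer solutions with |y| ≤ 40.


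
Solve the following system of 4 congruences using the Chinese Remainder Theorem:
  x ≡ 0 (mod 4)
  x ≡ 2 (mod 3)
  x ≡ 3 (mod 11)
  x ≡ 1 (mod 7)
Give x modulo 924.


Product of moduli M = 4 · 3 · 11 · 7 = 924.
Merge one congruence at a time:
  Start: x ≡ 0 (mod 4).
  Combine with x ≡ 2 (mod 3); new modulus lcm = 12.
    Write x = 0 + 4·t and substitute into x ≡ 2 (mod 3): 4·t ≡ 2 − 0 = 2 (mod 3).
    Reduce coefficients mod 3: 1·t ≡ 2 (mod 3).
    So t ≡ 2 (mod 3).
    Then x = 0 + 4·2 = 8, valid modulo lcm(4, 3) = 12: x ≡ 8 (mod 12).
  Combine with x ≡ 3 (mod 11); new modulus lcm = 132.
    Write x = 8 + 12·t and substitute into x ≡ 3 (mod 11): 12·t ≡ 3 − 8 = -5 (mod 11).
    Reduce coefficients mod 11: 1·t ≡ 6 (mod 11).
    So t ≡ 6 (mod 11).
    Then x = 8 + 12·6 = 80, valid modulo lcm(12, 11) = 132: x ≡ 80 (mod 132).
  Combine with x ≡ 1 (mod 7); new modulus lcm = 924.
    Write x = 80 + 132·t and substitute into x ≡ 1 (mod 7): 132·t ≡ 1 − 80 = -79 (mod 7).
    Reduce coefficients mod 7: 6·t ≡ 5 (mod 7).
    The inverse of 6 mod 7 is 6 (since 6·6 = 36 = 5·7 + 1), so t ≡ 6·5 = 30 ≡ 2 (mod 7).
    Then x = 80 + 132·2 = 344, valid modulo lcm(132, 7) = 924: x ≡ 344 (mod 924).
Verify against each original: 344 mod 4 = 0, 344 mod 3 = 2, 344 mod 11 = 3, 344 mod 7 = 1.

x ≡ 344 (mod 924).


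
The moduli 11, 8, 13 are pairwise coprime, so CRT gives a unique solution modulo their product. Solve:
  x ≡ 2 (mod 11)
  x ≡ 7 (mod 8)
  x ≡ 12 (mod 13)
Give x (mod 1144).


Moduli 11, 8, 13 are pairwise coprime; by CRT there is a unique solution modulo M = 11 · 8 · 13 = 1144.
Solve pairwise, accumulating the modulus:
  Start with x ≡ 2 (mod 11).
  Combine with x ≡ 7 (mod 8): since gcd(11, 8) = 1, we get a unique residue mod 88.
    Write x = 2 + 11·t and substitute into x ≡ 7 (mod 8): 11·t ≡ 7 − 2 = 5 (mod 8).
    Reduce coefficients mod 8: 3·t ≡ 5 (mod 8).
    The inverse of 3 mod 8 is 3 (since 3·3 = 9 = 1·8 + 1), so t ≡ 3·5 = 15 ≡ 7 (mod 8).
    Then x = 2 + 11·7 = 79, valid modulo lcm(11, 8) = 88: x ≡ 79 (mod 88).
  Combine with x ≡ 12 (mod 13): since gcd(88, 13) = 1, we get a unique residue mod 1144.
    Write x = 79 + 88·t and substitute into x ≡ 12 (mod 13): 88·t ≡ 12 − 79 = -67 (mod 13).
    Reduce coefficients mod 13: 10·t ≡ 11 (mod 13).
    The inverse of 10 mod 13 is 4 (since 10·4 = 40 = 3·13 + 1), so t ≡ 4·11 = 44 ≡ 5 (mod 13).
    Then x = 79 + 88·5 = 519, valid modulo lcm(88, 13) = 1144: x ≡ 519 (mod 1144).
Verify: 519 mod 11 = 2 ✓, 519 mod 8 = 7 ✓, 519 mod 13 = 12 ✓.

x ≡ 519 (mod 1144).


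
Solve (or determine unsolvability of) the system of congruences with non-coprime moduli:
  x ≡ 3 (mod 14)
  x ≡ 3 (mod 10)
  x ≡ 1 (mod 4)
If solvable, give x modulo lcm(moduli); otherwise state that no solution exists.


Moduli 14, 10, 4 are not pairwise coprime, so CRT works modulo lcm(m_i) when all pairwise compatibility conditions hold.
Pairwise compatibility: gcd(m_i, m_j) must divide a_i - a_j for every pair.
Merge one congruence at a time:
  Start: x ≡ 3 (mod 14).
  Combine with x ≡ 3 (mod 10): gcd(14, 10) = 2; 3 - 3 = 0, which IS divisible by 2, so compatible.
    Write x = 3 + 14·t and substitute into x ≡ 3 (mod 10): 14·t ≡ 3 − 3 = 0 (mod 10).
    Divide the congruence (and modulus) by g = 2: 7·t ≡ 0 (mod 5).
    Reduce coefficients mod 5: 2·t ≡ 0 (mod 5).
    The inverse of 2 mod 5 is 3 (since 2·3 = 6 = 1·5 + 1), so t ≡ 3·0 = 0 ≡ 0 (mod 5).
    Then x = 3 + 14·0 = 3, valid modulo lcm(14, 10) = 70: x ≡ 3 (mod 70).
  Combine with x ≡ 1 (mod 4): gcd(70, 4) = 2; 1 - 3 = -2, which IS divisible by 2, so compatible.
    Write x = 3 + 70·t and substitute into x ≡ 1 (mod 4): 70·t ≡ 1 − 3 = -2 (mod 4).
    Divide the congruence (and modulus) by g = 2: 35·t ≡ -1 (mod 2).
    Reduce coefficients mod 2: 1·t ≡ 1 (mod 2).
    So t ≡ 1 (mod 2).
    Then x = 3 + 70·1 = 73, valid modulo lcm(70, 4) = 140: x ≡ 73 (mod 140).
Verify: 73 mod 14 = 3, 73 mod 10 = 3, 73 mod 4 = 1.

x ≡ 73 (mod 140).


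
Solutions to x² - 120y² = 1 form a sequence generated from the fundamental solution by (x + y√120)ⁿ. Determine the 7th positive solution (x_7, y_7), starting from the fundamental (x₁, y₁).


Step 1: Find the fundamental solution (x₁, y₁) of x² - 120y² = 1.
  Expand √120 as a continued fraction. a₀ = ⌊√120⌋ = 10; iterate m_{k+1} = d_k·a_k − m_k, d_{k+1} = (120 − m_{k+1}²)/d_k, a_{k+1} = ⌊(a₀ + m_{k+1})/d_{k+1}⌋ (starting m₀ = 0, d₀ = 1), with convergents p_k = a_k·p_{k-1} + p_{k-2}, q_k = a_k·q_{k-1} + q_{k-2} (p₋₁ = 1, q₋₁ = 0):
  k = 0: a₀ = 10; p₀/q₀ = 10/1; p₀² − 120·q₀² = 100 − 120 = -20.
  k = 1: m = 10, d = 20, a = ⌊(10 + 10)/20⌋ = 1; p/q = (1·10 + 1)/(1·1 + 0) = 11/1; p² − 120·q² = 121 − 120 = 1.
  The first convergent with p² − 120·q² = 1 gives the fundamental solution (x₁, y₁) = (11, 1).
Step 2: Apply the recurrence (x_{n+1}, y_{n+1}) = (x₁x_n + 120y₁y_n, x₁y_n + y₁x_n) repeatedly.
  From (x_1, y_1) = (11, 1): x_2 = 11·11 + 120·1·1 = 241; y_2 = 11·1 + 1·11 = 22.
  From (x_2, y_2) = (241, 22): x_3 = 11·241 + 120·1·22 = 5291; y_3 = 11·22 + 1·241 = 483.
  From (x_3, y_3) = (5291, 483): x_4 = 11·5291 + 120·1·483 = 116161; y_4 = 11·483 + 1·5291 = 10604.
  From (x_4, y_4) = (116161, 10604): x_5 = 11·116161 + 120·1·10604 = 2550251; y_5 = 11·10604 + 1·116161 = 232805.
  From (x_5, y_5) = (2550251, 232805): x_6 = 11·2550251 + 120·1·232805 = 55989361; y_6 = 11·232805 + 1·2550251 = 5111106.
  From (x_6, y_6) = (55989361, 5111106): x_7 = 11·55989361 + 120·1·5111106 = 1229215691; y_7 = 11·5111106 + 1·55989361 = 112211527.
Step 3: Verify x_7² - 120·y_7² = 1510971215000607481 - 1510971215000607480 = 1 (should be 1). ✓

(x_1, y_1) = (11, 1); (x_7, y_7) = (1229215691, 112211527).


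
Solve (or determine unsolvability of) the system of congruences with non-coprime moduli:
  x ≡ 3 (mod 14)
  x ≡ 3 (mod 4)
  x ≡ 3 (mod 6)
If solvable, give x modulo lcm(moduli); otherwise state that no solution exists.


Moduli 14, 4, 6 are not pairwise coprime, so CRT works modulo lcm(m_i) when all pairwise compatibility conditions hold.
Pairwise compatibility: gcd(m_i, m_j) must divide a_i - a_j for every pair.
Merge one congruence at a time:
  Start: x ≡ 3 (mod 14).
  Combine with x ≡ 3 (mod 4): gcd(14, 4) = 2; 3 - 3 = 0, which IS divisible by 2, so compatible.
    Write x = 3 + 14·t and substitute into x ≡ 3 (mod 4): 14·t ≡ 3 − 3 = 0 (mod 4).
    Divide the congruence (and modulus) by g = 2: 7·t ≡ 0 (mod 2).
    Reduce coefficients mod 2: 1·t ≡ 0 (mod 2).
    So t ≡ 0 (mod 2).
    Then x = 3 + 14·0 = 3, valid modulo lcm(14, 4) = 28: x ≡ 3 (mod 28).
  Combine with x ≡ 3 (mod 6): gcd(28, 6) = 2; 3 - 3 = 0, which IS divisible by 2, so compatible.
    Write x = 3 + 28·t and substitute into x ≡ 3 (mod 6): 28·t ≡ 3 − 3 = 0 (mod 6).
    Divide the congruence (and modulus) by g = 2: 14·t ≡ 0 (mod 3).
    Reduce coefficients mod 3: 2·t ≡ 0 (mod 3).
    The inverse of 2 mod 3 is 2 (since 2·2 = 4 = 1·3 + 1), so t ≡ 2·0 = 0 ≡ 0 (mod 3).
    Then x = 3 + 28·0 = 3, valid modulo lcm(28, 6) = 84: x ≡ 3 (mod 84).
Verify: 3 mod 14 = 3, 3 mod 4 = 3, 3 mod 6 = 3.

x ≡ 3 (mod 84).


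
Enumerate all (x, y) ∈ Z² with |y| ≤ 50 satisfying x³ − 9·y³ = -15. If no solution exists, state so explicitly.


The equation is x³ - 9y³ = -15. For fixed y, x³ = 9·y³ − 15, so a solution requires the RHS to be a perfect cube.
Strategy: iterate y from -50 to 50, compute RHS = 9·y³ − 15, and check whether it is a (positive or negative) perfect cube.
Check small values of y:
  y = 0: RHS = -15 is not a perfect cube.
  y = 1: RHS = -6 is not a perfect cube.
  y = -1: RHS = -24 is not a perfect cube.
  y = 2: RHS = 57 is not a perfect cube.
  y = -2: RHS = -87 is not a perfect cube.
  y = 3: RHS = 228 is not a perfect cube.
  y = -3: RHS = -258 is not a perfect cube.
Continuing the search up to |y| = 50 finds no solutions either.
No (x, y) in the scanned range satisfies the equation.

No integer solutions with |y| ≤ 50.


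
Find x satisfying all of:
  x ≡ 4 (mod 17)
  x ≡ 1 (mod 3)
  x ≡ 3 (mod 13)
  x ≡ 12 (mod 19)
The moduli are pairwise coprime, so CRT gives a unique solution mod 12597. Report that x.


Product of moduli M = 17 · 3 · 13 · 19 = 12597.
Merge one congruence at a time:
  Start: x ≡ 4 (mod 17).
  Combine with x ≡ 1 (mod 3); new modulus lcm = 51.
    Write x = 4 + 17·t and substitute into x ≡ 1 (mod 3): 17·t ≡ 1 − 4 = -3 (mod 3).
    Reduce coefficients mod 3: 2·t ≡ 0 (mod 3).
    The inverse of 2 mod 3 is 2 (since 2·2 = 4 = 1·3 + 1), so t ≡ 2·0 = 0 ≡ 0 (mod 3).
    Then x = 4 + 17·0 = 4, valid modulo lcm(17, 3) = 51: x ≡ 4 (mod 51).
  Combine with x ≡ 3 (mod 13); new modulus lcm = 663.
    Write x = 4 + 51·t and substitute into x ≡ 3 (mod 13): 51·t ≡ 3 − 4 = -1 (mod 13).
    Reduce coefficients mod 13: 12·t ≡ 12 (mod 13).
    The inverse of 12 mod 13 is 12 (since 12·12 = 144 = 11·13 + 1), so t ≡ 12·12 = 144 ≡ 1 (mod 13).
    Then x = 4 + 51·1 = 55, valid modulo lcm(51, 13) = 663: x ≡ 55 (mod 663).
  Combine with x ≡ 12 (mod 19); new modulus lcm = 12597.
    Write x = 55 + 663·t and substitute into x ≡ 12 (mod 19): 663·t ≡ 12 − 55 = -43 (mod 19).
    Reduce coefficients mod 19: 17·t ≡ 14 (mod 19).
    The inverse of 17 mod 19 is 9 (since 17·9 = 153 = 8·19 + 1), so t ≡ 9·14 = 126 ≡ 12 (mod 19).
    Then x = 55 + 663·12 = 8011, valid modulo lcm(663, 19) = 12597: x ≡ 8011 (mod 12597).
Verify against each original: 8011 mod 17 = 4, 8011 mod 3 = 1, 8011 mod 13 = 3, 8011 mod 19 = 12.

x ≡ 8011 (mod 12597).


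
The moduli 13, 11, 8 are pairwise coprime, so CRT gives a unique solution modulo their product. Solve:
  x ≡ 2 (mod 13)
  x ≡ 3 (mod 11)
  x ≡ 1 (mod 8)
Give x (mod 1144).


Moduli 13, 11, 8 are pairwise coprime; by CRT there is a unique solution modulo M = 13 · 11 · 8 = 1144.
Solve pairwise, accumulating the modulus:
  Start with x ≡ 2 (mod 13).
  Combine with x ≡ 3 (mod 11): since gcd(13, 11) = 1, we get a unique residue mod 143.
    Write x = 2 + 13·t and substitute into x ≡ 3 (mod 11): 13·t ≡ 3 − 2 = 1 (mod 11).
    Reduce coefficients mod 11: 2·t ≡ 1 (mod 11).
    The inverse of 2 mod 11 is 6 (since 2·6 = 12 = 1·11 + 1), so t ≡ 6·1 = 6 ≡ 6 (mod 11).
    Then x = 2 + 13·6 = 80, valid modulo lcm(13, 11) = 143: x ≡ 80 (mod 143).
  Combine with x ≡ 1 (mod 8): since gcd(143, 8) = 1, we get a unique residue mod 1144.
    Write x = 80 + 143·t and substitute into x ≡ 1 (mod 8): 143·t ≡ 1 − 80 = -79 (mod 8).
    Reduce coefficients mod 8: 7·t ≡ 1 (mod 8).
    The inverse of 7 mod 8 is 7 (since 7·7 = 49 = 6·8 + 1), so t ≡ 7·1 = 7 ≡ 7 (mod 8).
    Then x = 80 + 143·7 = 1081, valid modulo lcm(143, 8) = 1144: x ≡ 1081 (mod 1144).
Verify: 1081 mod 13 = 2 ✓, 1081 mod 11 = 3 ✓, 1081 mod 8 = 1 ✓.

x ≡ 1081 (mod 1144).


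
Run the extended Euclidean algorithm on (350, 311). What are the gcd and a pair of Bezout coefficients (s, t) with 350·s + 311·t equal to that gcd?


Euclidean algorithm on (350, 311) — divide until remainder is 0:
  350 = 1 · 311 + 39
  311 = 7 · 39 + 38
  39 = 1 · 38 + 1
  38 = 38 · 1 + 0
gcd(350, 311) = 1.
Track Bezout coefficients alongside the remainders: start with r₀ = 350 = a·1 + b·0 (s = 1, t = 0) and r₁ = 311 = a·0 + b·1 (s = 0, t = 1); each new remainder r_{k+1} = r_{k-1} − q_k·r_k inherits s_{k+1} = s_{k-1} − q_k·s_k, t_{k+1} = t_{k-1} − q_k·t_k, so r_k = a·s_k + b·t_k at every step:
  q = 1: r = 39, s = 1 − 1·0 = 1, t = 0 − 1·1 = -1  (check: 350·1 + 311·(-1) = 39)
  q = 7: r = 38, s = 0 − 7·1 = -7, t = 1 − 7·(-1) = 8  (check: 350·(-7) + 311·8 = 38)
  q = 1: r = 1, s = 1 − 1·(-7) = 8, t = -1 − 1·8 = -9  (check: 350·8 + 311·(-9) = 1)
The row with r = 1 (the gcd) gives the Bezout coefficients s = 8, t = -9.
Result: 350 · (8) + 311 · (-9) = 1.

gcd(350, 311) = 1; s = 8, t = -9 (check: 350·8 + 311·(-9) = 1).


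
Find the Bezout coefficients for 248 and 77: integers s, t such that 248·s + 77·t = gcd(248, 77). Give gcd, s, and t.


Euclidean algorithm on (248, 77) — divide until remainder is 0:
  248 = 3 · 77 + 17
  77 = 4 · 17 + 9
  17 = 1 · 9 + 8
  9 = 1 · 8 + 1
  8 = 8 · 1 + 0
gcd(248, 77) = 1.
Track Bezout coefficients alongside the remainders: start with r₀ = 248 = a·1 + b·0 (s = 1, t = 0) and r₁ = 77 = a·0 + b·1 (s = 0, t = 1); each new remainder r_{k+1} = r_{k-1} − q_k·r_k inherits s_{k+1} = s_{k-1} − q_k·s_k, t_{k+1} = t_{k-1} − q_k·t_k, so r_k = a·s_k + b·t_k at every step:
  q = 3: r = 17, s = 1 − 3·0 = 1, t = 0 − 3·1 = -3  (check: 248·1 + 77·(-3) = 17)
  q = 4: r = 9, s = 0 − 4·1 = -4, t = 1 − 4·(-3) = 13  (check: 248·(-4) + 77·13 = 9)
  q = 1: r = 8, s = 1 − 1·(-4) = 5, t = -3 − 1·13 = -16  (check: 248·5 + 77·(-16) = 8)
  q = 1: r = 1, s = -4 − 1·5 = -9, t = 13 − 1·(-16) = 29  (check: 248·(-9) + 77·29 = 1)
The row with r = 1 (the gcd) gives the Bezout coefficients s = -9, t = 29.
Result: 248 · (-9) + 77 · (29) = 1.

gcd(248, 77) = 1; s = -9, t = 29 (check: 248·(-9) + 77·29 = 1).


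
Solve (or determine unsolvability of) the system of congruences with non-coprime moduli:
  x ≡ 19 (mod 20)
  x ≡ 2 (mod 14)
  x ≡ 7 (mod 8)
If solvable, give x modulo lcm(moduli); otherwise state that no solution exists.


Moduli 20, 14, 8 are not pairwise coprime, so CRT works modulo lcm(m_i) when all pairwise compatibility conditions hold.
Pairwise compatibility: gcd(m_i, m_j) must divide a_i - a_j for every pair.
Merge one congruence at a time:
  Start: x ≡ 19 (mod 20).
  Combine with x ≡ 2 (mod 14): gcd(20, 14) = 2, and 2 - 19 = -17 is NOT divisible by 2.
    ⇒ system is inconsistent (no integer solution).

No solution (the system is inconsistent).


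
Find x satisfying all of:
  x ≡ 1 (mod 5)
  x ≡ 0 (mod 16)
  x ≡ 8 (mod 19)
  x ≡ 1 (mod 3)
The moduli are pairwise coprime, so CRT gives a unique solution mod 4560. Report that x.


Product of moduli M = 5 · 16 · 19 · 3 = 4560.
Merge one congruence at a time:
  Start: x ≡ 1 (mod 5).
  Combine with x ≡ 0 (mod 16); new modulus lcm = 80.
    Write x = 1 + 5·t and substitute into x ≡ 0 (mod 16): 5·t ≡ 0 − 1 = -1 (mod 16).
    Reduce coefficients mod 16: 5·t ≡ 15 (mod 16).
    The inverse of 5 mod 16 is 13 (since 5·13 = 65 = 4·16 + 1), so t ≡ 13·15 = 195 ≡ 3 (mod 16).
    Then x = 1 + 5·3 = 16, valid modulo lcm(5, 16) = 80: x ≡ 16 (mod 80).
  Combine with x ≡ 8 (mod 19); new modulus lcm = 1520.
    Write x = 16 + 80·t and substitute into x ≡ 8 (mod 19): 80·t ≡ 8 − 16 = -8 (mod 19).
    Reduce coefficients mod 19: 4·t ≡ 11 (mod 19).
    The inverse of 4 mod 19 is 5 (since 4·5 = 20 = 1·19 + 1), so t ≡ 5·11 = 55 ≡ 17 (mod 19).
    Then x = 16 + 80·17 = 1376, valid modulo lcm(80, 19) = 1520: x ≡ 1376 (mod 1520).
  Combine with x ≡ 1 (mod 3); new modulus lcm = 4560.
    Write x = 1376 + 1520·t and substitute into x ≡ 1 (mod 3): 1520·t ≡ 1 − 1376 = -1375 (mod 3).
    Reduce coefficients mod 3: 2·t ≡ 2 (mod 3).
    The inverse of 2 mod 3 is 2 (since 2·2 = 4 = 1·3 + 1), so t ≡ 2·2 = 4 ≡ 1 (mod 3).
    Then x = 1376 + 1520·1 = 2896, valid modulo lcm(1520, 3) = 4560: x ≡ 2896 (mod 4560).
Verify against each original: 2896 mod 5 = 1, 2896 mod 16 = 0, 2896 mod 19 = 8, 2896 mod 3 = 1.

x ≡ 2896 (mod 4560).


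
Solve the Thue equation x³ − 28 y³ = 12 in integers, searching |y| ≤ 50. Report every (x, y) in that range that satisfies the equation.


The equation is x³ - 28y³ = 12. For fixed y, x³ = 28·y³ + 12, so a solution requires the RHS to be a perfect cube.
Strategy: iterate y from -50 to 50, compute RHS = 28·y³ + 12, and check whether it is a (positive or negative) perfect cube.
Check small values of y:
  y = 0: RHS = 12 is not a perfect cube.
  y = 1: RHS = 40 is not a perfect cube.
  y = -1: RHS = -16 is not a perfect cube.
  y = 2: RHS = 236 is not a perfect cube.
  y = -2: RHS = -212 is not a perfect cube.
  y = 3: RHS = 768 is not a perfect cube.
  y = -3: RHS = -744 is not a perfect cube.
Continuing the search up to |y| = 50 finds no solutions either.
No (x, y) in the scanned range satisfies the equation.

No integer solutions with |y| ≤ 50.


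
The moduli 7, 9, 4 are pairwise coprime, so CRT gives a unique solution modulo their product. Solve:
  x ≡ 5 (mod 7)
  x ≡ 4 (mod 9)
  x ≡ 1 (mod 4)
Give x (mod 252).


Moduli 7, 9, 4 are pairwise coprime; by CRT there is a unique solution modulo M = 7 · 9 · 4 = 252.
Solve pairwise, accumulating the modulus:
  Start with x ≡ 5 (mod 7).
  Combine with x ≡ 4 (mod 9): since gcd(7, 9) = 1, we get a unique residue mod 63.
    Write x = 5 + 7·t and substitute into x ≡ 4 (mod 9): 7·t ≡ 4 − 5 = -1 (mod 9).
    Reduce coefficients mod 9: 7·t ≡ 8 (mod 9).
    The inverse of 7 mod 9 is 4 (since 7·4 = 28 = 3·9 + 1), so t ≡ 4·8 = 32 ≡ 5 (mod 9).
    Then x = 5 + 7·5 = 40, valid modulo lcm(7, 9) = 63: x ≡ 40 (mod 63).
  Combine with x ≡ 1 (mod 4): since gcd(63, 4) = 1, we get a unique residue mod 252.
    Write x = 40 + 63·t and substitute into x ≡ 1 (mod 4): 63·t ≡ 1 − 40 = -39 (mod 4).
    Reduce coefficients mod 4: 3·t ≡ 1 (mod 4).
    The inverse of 3 mod 4 is 3 (since 3·3 = 9 = 2·4 + 1), so t ≡ 3·1 = 3 ≡ 3 (mod 4).
    Then x = 40 + 63·3 = 229, valid modulo lcm(63, 4) = 252: x ≡ 229 (mod 252).
Verify: 229 mod 7 = 5 ✓, 229 mod 9 = 4 ✓, 229 mod 4 = 1 ✓.

x ≡ 229 (mod 252).


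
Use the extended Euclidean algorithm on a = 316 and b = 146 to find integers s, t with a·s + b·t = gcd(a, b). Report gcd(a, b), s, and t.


Euclidean algorithm on (316, 146) — divide until remainder is 0:
  316 = 2 · 146 + 24
  146 = 6 · 24 + 2
  24 = 12 · 2 + 0
gcd(316, 146) = 2.
Track Bezout coefficients alongside the remainders: start with r₀ = 316 = a·1 + b·0 (s = 1, t = 0) and r₁ = 146 = a·0 + b·1 (s = 0, t = 1); each new remainder r_{k+1} = r_{k-1} − q_k·r_k inherits s_{k+1} = s_{k-1} − q_k·s_k, t_{k+1} = t_{k-1} − q_k·t_k, so r_k = a·s_k + b·t_k at every step:
  q = 2: r = 24, s = 1 − 2·0 = 1, t = 0 − 2·1 = -2  (check: 316·1 + 146·(-2) = 24)
  q = 6: r = 2, s = 0 − 6·1 = -6, t = 1 − 6·(-2) = 13  (check: 316·(-6) + 146·13 = 2)
The row with r = 2 (the gcd) gives the Bezout coefficients s = -6, t = 13.
Result: 316 · (-6) + 146 · (13) = 2.

gcd(316, 146) = 2; s = -6, t = 13 (check: 316·(-6) + 146·13 = 2).


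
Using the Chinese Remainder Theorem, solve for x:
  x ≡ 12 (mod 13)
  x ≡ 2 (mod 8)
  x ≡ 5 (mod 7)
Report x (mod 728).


Moduli 13, 8, 7 are pairwise coprime; by CRT there is a unique solution modulo M = 13 · 8 · 7 = 728.
Solve pairwise, accumulating the modulus:
  Start with x ≡ 12 (mod 13).
  Combine with x ≡ 2 (mod 8): since gcd(13, 8) = 1, we get a unique residue mod 104.
    Write x = 12 + 13·t and substitute into x ≡ 2 (mod 8): 13·t ≡ 2 − 12 = -10 (mod 8).
    Reduce coefficients mod 8: 5·t ≡ 6 (mod 8).
    The inverse of 5 mod 8 is 5 (since 5·5 = 25 = 3·8 + 1), so t ≡ 5·6 = 30 ≡ 6 (mod 8).
    Then x = 12 + 13·6 = 90, valid modulo lcm(13, 8) = 104: x ≡ 90 (mod 104).
  Combine with x ≡ 5 (mod 7): since gcd(104, 7) = 1, we get a unique residue mod 728.
    Write x = 90 + 104·t and substitute into x ≡ 5 (mod 7): 104·t ≡ 5 − 90 = -85 (mod 7).
    Reduce coefficients mod 7: 6·t ≡ 6 (mod 7).
    The inverse of 6 mod 7 is 6 (since 6·6 = 36 = 5·7 + 1), so t ≡ 6·6 = 36 ≡ 1 (mod 7).
    Then x = 90 + 104·1 = 194, valid modulo lcm(104, 7) = 728: x ≡ 194 (mod 728).
Verify: 194 mod 13 = 12 ✓, 194 mod 8 = 2 ✓, 194 mod 7 = 5 ✓.

x ≡ 194 (mod 728).


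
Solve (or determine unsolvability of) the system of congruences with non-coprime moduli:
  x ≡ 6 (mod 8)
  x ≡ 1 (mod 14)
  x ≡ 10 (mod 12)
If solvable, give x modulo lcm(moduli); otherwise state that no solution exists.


Moduli 8, 14, 12 are not pairwise coprime, so CRT works modulo lcm(m_i) when all pairwise compatibility conditions hold.
Pairwise compatibility: gcd(m_i, m_j) must divide a_i - a_j for every pair.
Merge one congruence at a time:
  Start: x ≡ 6 (mod 8).
  Combine with x ≡ 1 (mod 14): gcd(8, 14) = 2, and 1 - 6 = -5 is NOT divisible by 2.
    ⇒ system is inconsistent (no integer solution).

No solution (the system is inconsistent).


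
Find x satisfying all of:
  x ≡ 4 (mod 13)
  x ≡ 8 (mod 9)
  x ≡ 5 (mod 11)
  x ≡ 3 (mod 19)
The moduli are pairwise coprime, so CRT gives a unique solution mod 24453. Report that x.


Product of moduli M = 13 · 9 · 11 · 19 = 24453.
Merge one congruence at a time:
  Start: x ≡ 4 (mod 13).
  Combine with x ≡ 8 (mod 9); new modulus lcm = 117.
    Write x = 4 + 13·t and substitute into x ≡ 8 (mod 9): 13·t ≡ 8 − 4 = 4 (mod 9).
    Reduce coefficients mod 9: 4·t ≡ 4 (mod 9).
    The inverse of 4 mod 9 is 7 (since 4·7 = 28 = 3·9 + 1), so t ≡ 7·4 = 28 ≡ 1 (mod 9).
    Then x = 4 + 13·1 = 17, valid modulo lcm(13, 9) = 117: x ≡ 17 (mod 117).
  Combine with x ≡ 5 (mod 11); new modulus lcm = 1287.
    Write x = 17 + 117·t and substitute into x ≡ 5 (mod 11): 117·t ≡ 5 − 17 = -12 (mod 11).
    Reduce coefficients mod 11: 7·t ≡ 10 (mod 11).
    The inverse of 7 mod 11 is 8 (since 7·8 = 56 = 5·11 + 1), so t ≡ 8·10 = 80 ≡ 3 (mod 11).
    Then x = 17 + 117·3 = 368, valid modulo lcm(117, 11) = 1287: x ≡ 368 (mod 1287).
  Combine with x ≡ 3 (mod 19); new modulus lcm = 24453.
    Write x = 368 + 1287·t and substitute into x ≡ 3 (mod 19): 1287·t ≡ 3 − 368 = -365 (mod 19).
    Reduce coefficients mod 19: 14·t ≡ 15 (mod 19).
    The inverse of 14 mod 19 is 15 (since 14·15 = 210 = 11·19 + 1), so t ≡ 15·15 = 225 ≡ 16 (mod 19).
    Then x = 368 + 1287·16 = 20960, valid modulo lcm(1287, 19) = 24453: x ≡ 20960 (mod 24453).
Verify against each original: 20960 mod 13 = 4, 20960 mod 9 = 8, 20960 mod 11 = 5, 20960 mod 19 = 3.

x ≡ 20960 (mod 24453).


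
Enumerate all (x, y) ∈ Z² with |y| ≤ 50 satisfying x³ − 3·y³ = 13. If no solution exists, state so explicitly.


The equation is x³ - 3y³ = 13. For fixed y, x³ = 3·y³ + 13, so a solution requires the RHS to be a perfect cube.
Strategy: iterate y from -50 to 50, compute RHS = 3·y³ + 13, and check whether it is a (positive or negative) perfect cube.
Check small values of y:
  y = 0: RHS = 13 is not a perfect cube.
  y = 1: RHS = 16 is not a perfect cube.
  y = -1: RHS = 10 is not a perfect cube.
  y = 2: RHS = 37 is not a perfect cube.
  y = -2: RHS = -11 is not a perfect cube.
  y = 3: RHS = 94 is not a perfect cube.
  y = -3: RHS = -68 is not a perfect cube.
Continuing the search up to |y| = 50 finds no solutions either.
No (x, y) in the scanned range satisfies the equation.

No integer solutions with |y| ≤ 50.


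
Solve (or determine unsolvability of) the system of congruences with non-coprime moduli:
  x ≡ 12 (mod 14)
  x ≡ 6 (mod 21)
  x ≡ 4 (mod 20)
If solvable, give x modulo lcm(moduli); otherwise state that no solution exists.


Moduli 14, 21, 20 are not pairwise coprime, so CRT works modulo lcm(m_i) when all pairwise compatibility conditions hold.
Pairwise compatibility: gcd(m_i, m_j) must divide a_i - a_j for every pair.
Merge one congruence at a time:
  Start: x ≡ 12 (mod 14).
  Combine with x ≡ 6 (mod 21): gcd(14, 21) = 7, and 6 - 12 = -6 is NOT divisible by 7.
    ⇒ system is inconsistent (no integer solution).

No solution (the system is inconsistent).


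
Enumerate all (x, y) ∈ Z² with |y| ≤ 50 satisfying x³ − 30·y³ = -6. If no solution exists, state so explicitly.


The equation is x³ - 30y³ = -6. For fixed y, x³ = 30·y³ − 6, so a solution requires the RHS to be a perfect cube.
Strategy: iterate y from -50 to 50, compute RHS = 30·y³ − 6, and check whether it is a (positive or negative) perfect cube.
Check small values of y:
  y = 0: RHS = -6 is not a perfect cube.
  y = 1: RHS = 24 is not a perfect cube.
  y = -1: RHS = -36 is not a perfect cube.
  y = 2: RHS = 234 is not a perfect cube.
  y = -2: RHS = -246 is not a perfect cube.
  y = 3: RHS = 804 is not a perfect cube.
  y = -3: RHS = -816 is not a perfect cube.
Continuing the search up to |y| = 50 finds no solutions either.
No (x, y) in the scanned range satisfies the equation.

No integer solutions with |y| ≤ 50.


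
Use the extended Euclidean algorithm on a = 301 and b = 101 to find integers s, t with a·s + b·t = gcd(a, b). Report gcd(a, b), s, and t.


Euclidean algorithm on (301, 101) — divide until remainder is 0:
  301 = 2 · 101 + 99
  101 = 1 · 99 + 2
  99 = 49 · 2 + 1
  2 = 2 · 1 + 0
gcd(301, 101) = 1.
Track Bezout coefficients alongside the remainders: start with r₀ = 301 = a·1 + b·0 (s = 1, t = 0) and r₁ = 101 = a·0 + b·1 (s = 0, t = 1); each new remainder r_{k+1} = r_{k-1} − q_k·r_k inherits s_{k+1} = s_{k-1} − q_k·s_k, t_{k+1} = t_{k-1} − q_k·t_k, so r_k = a·s_k + b·t_k at every step:
  q = 2: r = 99, s = 1 − 2·0 = 1, t = 0 − 2·1 = -2  (check: 301·1 + 101·(-2) = 99)
  q = 1: r = 2, s = 0 − 1·1 = -1, t = 1 − 1·(-2) = 3  (check: 301·(-1) + 101·3 = 2)
  q = 49: r = 1, s = 1 − 49·(-1) = 50, t = -2 − 49·3 = -149  (check: 301·50 + 101·(-149) = 1)
The row with r = 1 (the gcd) gives the Bezout coefficients s = 50, t = -149.
Result: 301 · (50) + 101 · (-149) = 1.

gcd(301, 101) = 1; s = 50, t = -149 (check: 301·50 + 101·(-149) = 1).


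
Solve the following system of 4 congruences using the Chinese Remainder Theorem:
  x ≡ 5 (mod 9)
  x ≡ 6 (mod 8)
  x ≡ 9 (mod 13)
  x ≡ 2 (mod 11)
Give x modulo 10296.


Product of moduli M = 9 · 8 · 13 · 11 = 10296.
Merge one congruence at a time:
  Start: x ≡ 5 (mod 9).
  Combine with x ≡ 6 (mod 8); new modulus lcm = 72.
    Write x = 5 + 9·t and substitute into x ≡ 6 (mod 8): 9·t ≡ 6 − 5 = 1 (mod 8).
    Reduce coefficients mod 8: 1·t ≡ 1 (mod 8).
    So t ≡ 1 (mod 8).
    Then x = 5 + 9·1 = 14, valid modulo lcm(9, 8) = 72: x ≡ 14 (mod 72).
  Combine with x ≡ 9 (mod 13); new modulus lcm = 936.
    Write x = 14 + 72·t and substitute into x ≡ 9 (mod 13): 72·t ≡ 9 − 14 = -5 (mod 13).
    Reduce coefficients mod 13: 7·t ≡ 8 (mod 13).
    The inverse of 7 mod 13 is 2 (since 7·2 = 14 = 1·13 + 1), so t ≡ 2·8 = 16 ≡ 3 (mod 13).
    Then x = 14 + 72·3 = 230, valid modulo lcm(72, 13) = 936: x ≡ 230 (mod 936).
  Combine with x ≡ 2 (mod 11); new modulus lcm = 10296.
    Write x = 230 + 936·t and substitute into x ≡ 2 (mod 11): 936·t ≡ 2 − 230 = -228 (mod 11).
    Reduce coefficients mod 11: 1·t ≡ 3 (mod 11).
    So t ≡ 3 (mod 11).
    Then x = 230 + 936·3 = 3038, valid modulo lcm(936, 11) = 10296: x ≡ 3038 (mod 10296).
Verify against each original: 3038 mod 9 = 5, 3038 mod 8 = 6, 3038 mod 13 = 9, 3038 mod 11 = 2.

x ≡ 3038 (mod 10296).


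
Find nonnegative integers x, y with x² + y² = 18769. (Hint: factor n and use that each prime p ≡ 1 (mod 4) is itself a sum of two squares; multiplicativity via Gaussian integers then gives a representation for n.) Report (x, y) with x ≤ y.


Step 1: Factor n = 18769 = 137^2.
Step 2: Check the mod-4 condition on each prime factor: 137 ≡ 1 (mod 4), exponent 2.
All primes ≡ 3 (mod 4) appear to even exponent (or don't appear), so by the two-squares theorem n IS expressible as a sum of two squares.
Step 3: Build a representation. Here n = 137 · 137 is a product of primes ≡ 1 (mod 4). Each prime p ≡ 1 (mod 4) is itself a sum of two squares; find a² by testing p − a² for a perfect square:
  137: 137 − 1² = 136, 137 − 2² = 133, 137 − 3² = 128, 137 − 4² = 121 = 11² ⇒ 137 = 4² + 11².
  Combine using the Brahmagupta–Fibonacci identity (a² + b²)(c² + d²) = (ac − bd)² + (ad + bc)² = (ac + bd)² + (ad − bc)²:
  137 · 137 = 18769: from (4² + 11²)(4² + 11²), take (4·4 − 11·11, 4·11 + 11·4) = (16 − 121, 44 + 44) = (-105, 88); dropping signs (only squares matter) gives (105, 88); check 105² + 88² = 11025 + 7744 = 18769 ✓.
Step 4: Order so x ≤ y and verify: 88² + 105² = 7744 + 11025 = 18769 = n. ✓

n = 18769 = 88² + 105² (one valid representation with x ≤ y).


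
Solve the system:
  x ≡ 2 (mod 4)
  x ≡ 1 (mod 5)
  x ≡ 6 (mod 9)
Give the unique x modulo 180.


Moduli 4, 5, 9 are pairwise coprime; by CRT there is a unique solution modulo M = 4 · 5 · 9 = 180.
Solve pairwise, accumulating the modulus:
  Start with x ≡ 2 (mod 4).
  Combine with x ≡ 1 (mod 5): since gcd(4, 5) = 1, we get a unique residue mod 20.
    Write x = 2 + 4·t and substitute into x ≡ 1 (mod 5): 4·t ≡ 1 − 2 = -1 (mod 5).
    Reduce coefficients mod 5: 4·t ≡ 4 (mod 5).
    The inverse of 4 mod 5 is 4 (since 4·4 = 16 = 3·5 + 1), so t ≡ 4·4 = 16 ≡ 1 (mod 5).
    Then x = 2 + 4·1 = 6, valid modulo lcm(4, 5) = 20: x ≡ 6 (mod 20).
  Combine with x ≡ 6 (mod 9): since gcd(20, 9) = 1, we get a unique residue mod 180.
    Write x = 6 + 20·t and substitute into x ≡ 6 (mod 9): 20·t ≡ 6 − 6 = 0 (mod 9).
    Reduce coefficients mod 9: 2·t ≡ 0 (mod 9).
    The inverse of 2 mod 9 is 5 (since 2·5 = 10 = 1·9 + 1), so t ≡ 5·0 = 0 ≡ 0 (mod 9).
    Then x = 6 + 20·0 = 6, valid modulo lcm(20, 9) = 180: x ≡ 6 (mod 180).
Verify: 6 mod 4 = 2 ✓, 6 mod 5 = 1 ✓, 6 mod 9 = 6 ✓.

x ≡ 6 (mod 180).


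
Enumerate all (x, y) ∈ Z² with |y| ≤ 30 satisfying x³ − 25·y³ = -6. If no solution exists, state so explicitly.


The equation is x³ - 25y³ = -6. For fixed y, x³ = 25·y³ − 6, so a solution requires the RHS to be a perfect cube.
Strategy: iterate y from -30 to 30, compute RHS = 25·y³ − 6, and check whether it is a (positive or negative) perfect cube.
Check small values of y:
  y = 0: RHS = -6 is not a perfect cube.
  y = 1: RHS = 19 is not a perfect cube.
  y = -1: RHS = -31 is not a perfect cube.
  y = 2: RHS = 194 is not a perfect cube.
  y = -2: RHS = -206 is not a perfect cube.
  y = 3: RHS = 669 is not a perfect cube.
  y = -3: RHS = -681 is not a perfect cube.
Continuing the search up to |y| = 30 finds no solutions either.
No (x, y) in the scanned range satisfies the equation.

No integer solutions with |y| ≤ 30.


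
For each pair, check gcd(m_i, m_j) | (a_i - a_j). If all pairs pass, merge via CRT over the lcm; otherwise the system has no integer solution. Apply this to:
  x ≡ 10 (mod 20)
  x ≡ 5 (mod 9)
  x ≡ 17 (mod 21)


Moduli 20, 9, 21 are not pairwise coprime, so CRT works modulo lcm(m_i) when all pairwise compatibility conditions hold.
Pairwise compatibility: gcd(m_i, m_j) must divide a_i - a_j for every pair.
Merge one congruence at a time:
  Start: x ≡ 10 (mod 20).
  Combine with x ≡ 5 (mod 9): gcd(20, 9) = 1; 5 - 10 = -5, which IS divisible by 1, so compatible.
    Write x = 10 + 20·t and substitute into x ≡ 5 (mod 9): 20·t ≡ 5 − 10 = -5 (mod 9).
    Reduce coefficients mod 9: 2·t ≡ 4 (mod 9).
    The inverse of 2 mod 9 is 5 (since 2·5 = 10 = 1·9 + 1), so t ≡ 5·4 = 20 ≡ 2 (mod 9).
    Then x = 10 + 20·2 = 50, valid modulo lcm(20, 9) = 180: x ≡ 50 (mod 180).
  Combine with x ≡ 17 (mod 21): gcd(180, 21) = 3; 17 - 50 = -33, which IS divisible by 3, so compatible.
    Write x = 50 + 180·t and substitute into x ≡ 17 (mod 21): 180·t ≡ 17 − 50 = -33 (mod 21).
    Divide the congruence (and modulus) by g = 3: 60·t ≡ -11 (mod 7).
    Reduce coefficients mod 7: 4·t ≡ 3 (mod 7).
    The inverse of 4 mod 7 is 2 (since 4·2 = 8 = 1·7 + 1), so t ≡ 2·3 = 6 ≡ 6 (mod 7).
    Then x = 50 + 180·6 = 1130, valid modulo lcm(180, 21) = 1260: x ≡ 1130 (mod 1260).
Verify: 1130 mod 20 = 10, 1130 mod 9 = 5, 1130 mod 21 = 17.

x ≡ 1130 (mod 1260).


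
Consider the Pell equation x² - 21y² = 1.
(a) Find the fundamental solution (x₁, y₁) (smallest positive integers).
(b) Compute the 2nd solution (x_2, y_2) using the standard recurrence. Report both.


Step 1: Find the fundamental solution (x₁, y₁) of x² - 21y² = 1.
  Expand √21 as a continued fraction. a₀ = ⌊√21⌋ = 4; iterate m_{k+1} = d_k·a_k − m_k, d_{k+1} = (21 − m_{k+1}²)/d_k, a_{k+1} = ⌊(a₀ + m_{k+1})/d_{k+1}⌋ (starting m₀ = 0, d₀ = 1), with convergents p_k = a_k·p_{k-1} + p_{k-2}, q_k = a_k·q_{k-1} + q_{k-2} (p₋₁ = 1, q₋₁ = 0):
  k = 0: a₀ = 4; p₀/q₀ = 4/1; p₀² − 21·q₀² = 16 − 21 = -5.
  k = 1: m = 4, d = 5, a = ⌊(4 + 4)/5⌋ = 1; p/q = (1·4 + 1)/(1·1 + 0) = 5/1; p² − 21·q² = 25 − 21 = 4.
  k = 2: m = 1, d = 4, a = ⌊(4 + 1)/4⌋ = 1; p/q = (1·5 + 4)/(1·1 + 1) = 9/2; p² − 21·q² = 81 − 84 = -3.
  k = 3: m = 3, d = 3, a = ⌊(4 + 3)/3⌋ = 2; p/q = (2·9 + 5)/(2·2 + 1) = 23/5; p² − 21·q² = 529 − 525 = 4.
  k = 4: m = 3, d = 4, a = ⌊(4 + 3)/4⌋ = 1; p/q = (1·23 + 9)/(1·5 + 2) = 32/7; p² − 21·q² = 1024 − 1029 = -5.
  k = 5: m = 1, d = 5, a = ⌊(4 + 1)/5⌋ = 1; p/q = (1·32 + 23)/(1·7 + 5) = 55/12; p² − 21·q² = 3025 − 3024 = 1.
  The first convergent with p² − 21·q² = 1 gives the fundamental solution (x₁, y₁) = (55, 12).
Step 2: Apply the recurrence (x_{n+1}, y_{n+1}) = (x₁x_n + 21y₁y_n, x₁y_n + y₁x_n) repeatedly.
  From (x_1, y_1) = (55, 12): x_2 = 55·55 + 21·12·12 = 6049; y_2 = 55·12 + 12·55 = 1320.
Step 3: Verify x_2² - 21·y_2² = 36590401 - 36590400 = 1 (should be 1). ✓

(x_1, y_1) = (55, 12); (x_2, y_2) = (6049, 1320).
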